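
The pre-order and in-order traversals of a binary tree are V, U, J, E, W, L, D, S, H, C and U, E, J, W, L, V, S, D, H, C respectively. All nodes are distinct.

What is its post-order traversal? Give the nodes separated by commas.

E, L, W, J, U, S, C, H, D, V

The first element of pre-order is the root; it splits in-order into left and right subtrees.
Root V: left subtree has 5 nodes {U, E, J, W, L}, right has 4 {S, D, H, C}.
  Root U: left subtree has 0 nodes { }, right has 4 {E, J, W, L}.
    Root J: left subtree has 1 node {E}, right has 2 {W, L}.
      Root W: left subtree has 0 nodes { }, right has 1 {L}.
  Root D: left subtree has 1 node {S}, right has 2 {H, C}.
    Root H: left subtree has 0 nodes { }, right has 1 {C}.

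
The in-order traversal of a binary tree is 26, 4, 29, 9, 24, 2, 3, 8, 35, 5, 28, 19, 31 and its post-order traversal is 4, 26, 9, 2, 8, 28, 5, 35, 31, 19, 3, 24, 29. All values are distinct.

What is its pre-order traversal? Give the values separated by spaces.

The last element of post-order is the root; it splits in-order into left and right subtrees.
Root 29: left subtree has 2 nodes {26, 4}, right has 10 {9, 24, 2, 3, 8, 35, 5, 28, 19, 31}.
  Root 26: left subtree has 0 nodes { }, right has 1 {4}.
  Root 24: left subtree has 1 node {9}, right has 8 {2, 3, 8, 35, 5, 28, 19, 31}.
    Root 3: left subtree has 1 node {2}, right has 6 {8, 35, 5, 28, 19, 31}.
      Root 19: left subtree has 4 nodes {8, 35, 5, 28}, right has 1 {31}.
        Root 35: left subtree has 1 node {8}, right has 2 {5, 28}.
          Root 5: left subtree has 0 nodes { }, right has 1 {28}.

29 26 4 24 9 3 2 19 35 8 5 28 31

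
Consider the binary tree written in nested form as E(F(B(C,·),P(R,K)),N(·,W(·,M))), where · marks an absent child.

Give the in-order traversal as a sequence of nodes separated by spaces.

C B F R P K E N W M

In-order visits the left subtree, then the node, then the right subtree.
At E: go left to F.
  At F: go left to B.
    At B: go left to C.
      C is a leaf — visit C.
    Visit B.
    At B: no right child.
  Visit F.
  At F: go right to P.
    At P: go left to R.
      R is a leaf — visit R.
    Visit P.
    At P: go right to K.
      K is a leaf — visit K.
Visit E.
At E: go right to N.
  At N: no left child.
  Visit N.
  At N: go right to W.
    At W: no left child.
    Visit W.
    At W: go right to M.
      M is a leaf — visit M.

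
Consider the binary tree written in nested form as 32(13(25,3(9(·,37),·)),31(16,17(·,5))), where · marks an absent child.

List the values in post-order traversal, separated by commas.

Post-order visits the left subtree, then the right subtree, then the node.
At 32: go left to 13.
  At 13: go left to 25.
    25 is a leaf — visit 25.
  At 13: go right to 3.
    At 3: go left to 9.
      At 9: no left child.
      At 9: go right to 37.
        37 is a leaf — visit 37.
      Visit 9.
    At 3: no right child.
    Visit 3.
  Visit 13.
At 32: go right to 31.
  At 31: go left to 16.
    16 is a leaf — visit 16.
  At 31: go right to 17.
    At 17: no left child.
    At 17: go right to 5.
      5 is a leaf — visit 5.
    Visit 17.
  Visit 31.
Visit 32.

25, 37, 9, 3, 13, 16, 5, 17, 31, 32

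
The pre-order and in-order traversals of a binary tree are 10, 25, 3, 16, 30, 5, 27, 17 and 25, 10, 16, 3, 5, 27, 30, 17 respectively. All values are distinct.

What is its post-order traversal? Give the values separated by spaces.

25 16 27 5 17 30 3 10

The first element of pre-order is the root; it splits in-order into left and right subtrees.
Root 10: left subtree has 1 node {25}, right has 6 {16, 3, 5, 27, 30, 17}.
  Root 3: left subtree has 1 node {16}, right has 4 {5, 27, 30, 17}.
    Root 30: left subtree has 2 nodes {5, 27}, right has 1 {17}.
      Root 5: left subtree has 0 nodes { }, right has 1 {27}.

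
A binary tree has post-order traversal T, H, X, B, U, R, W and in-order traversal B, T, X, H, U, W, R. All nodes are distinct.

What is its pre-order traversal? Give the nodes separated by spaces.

W U B X T H R

The last element of post-order is the root; it splits in-order into left and right subtrees.
Root W: left subtree has 5 nodes {B, T, X, H, U}, right has 1 {R}.
  Root U: left subtree has 4 nodes {B, T, X, H}, right has 0 { }.
    Root B: left subtree has 0 nodes { }, right has 3 {T, X, H}.
      Root X: left subtree has 1 node {T}, right has 1 {H}.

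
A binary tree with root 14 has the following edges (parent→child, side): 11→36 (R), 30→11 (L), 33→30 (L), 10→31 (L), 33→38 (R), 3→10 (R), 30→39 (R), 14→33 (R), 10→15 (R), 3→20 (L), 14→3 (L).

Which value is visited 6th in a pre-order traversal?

Pre-order visits the node, then its left subtree, then its right subtree.
Visit 14.
At 14: go left to 3.
  Visit 3.
  At 3: go left to 20.
    20 is a leaf — visit 20.
  At 3: go right to 10.
    Visit 10.
    At 10: go left to 31.
      31 is a leaf — visit 31.
    At 10: go right to 15.
      15 is a leaf — visit 15.
At 14: go right to 33.
  Visit 33.
  At 33: go left to 30.
    Visit 30.
    At 30: go left to 11.
      Visit 11.
      At 11: no left child.
      At 11: go right to 36.
        36 is a leaf — visit 36.
    At 30: go right to 39.
      39 is a leaf — visit 39.
  At 33: go right to 38.
    38 is a leaf — visit 38.
Full pre-order sequence: 14, 3, 20, 10, 31, 15, 33, 30, 11, 36, 39, 38.

15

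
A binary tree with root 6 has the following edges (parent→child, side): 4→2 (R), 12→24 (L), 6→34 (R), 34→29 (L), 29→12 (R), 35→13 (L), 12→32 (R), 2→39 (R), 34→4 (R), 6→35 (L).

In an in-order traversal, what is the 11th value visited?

In-order visits the left subtree, then the node, then the right subtree.
At 6: go left to 35.
  At 35: go left to 13.
    13 is a leaf — visit 13.
  Visit 35.
  At 35: no right child.
Visit 6.
At 6: go right to 34.
  At 34: go left to 29.
    At 29: no left child.
    Visit 29.
    At 29: go right to 12.
      At 12: go left to 24.
        24 is a leaf — visit 24.
      Visit 12.
      At 12: go right to 32.
        32 is a leaf — visit 32.
  Visit 34.
  At 34: go right to 4.
    At 4: no left child.
    Visit 4.
    At 4: go right to 2.
      At 2: no left child.
      Visit 2.
      At 2: go right to 39.
        39 is a leaf — visit 39.
Full in-order sequence: 13, 35, 6, 29, 24, 12, 32, 34, 4, 2, 39.

39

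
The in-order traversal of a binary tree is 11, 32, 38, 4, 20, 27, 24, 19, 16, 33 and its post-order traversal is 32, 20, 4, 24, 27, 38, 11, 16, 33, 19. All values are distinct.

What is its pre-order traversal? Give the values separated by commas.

19, 11, 38, 32, 27, 4, 20, 24, 33, 16

The last element of post-order is the root; it splits in-order into left and right subtrees.
Root 19: left subtree has 7 nodes {11, 32, 38, 4, 20, 27, 24}, right has 2 {16, 33}.
  Root 11: left subtree has 0 nodes { }, right has 6 {32, 38, 4, 20, 27, 24}.
    Root 38: left subtree has 1 node {32}, right has 4 {4, 20, 27, 24}.
      Root 27: left subtree has 2 nodes {4, 20}, right has 1 {24}.
        Root 4: left subtree has 0 nodes { }, right has 1 {20}.
  Root 33: left subtree has 1 node {16}, right has 0 { }.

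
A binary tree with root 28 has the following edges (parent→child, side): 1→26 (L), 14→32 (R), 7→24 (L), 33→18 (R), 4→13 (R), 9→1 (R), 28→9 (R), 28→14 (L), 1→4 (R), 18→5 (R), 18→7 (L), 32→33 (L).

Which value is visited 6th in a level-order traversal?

Level-order visits nodes level by level from the root, left to right within each level.
Level 0: 28
Level 1: 14, 9
Level 2: 32, 1
Level 3: 33, 26, 4
Level 4: 18, 13
Level 5: 7, 5
Level 6: 24
Full level-order sequence: 28, 14, 9, 32, 1, 33, 26, 4, 18, 13, 7, 5, 24.

33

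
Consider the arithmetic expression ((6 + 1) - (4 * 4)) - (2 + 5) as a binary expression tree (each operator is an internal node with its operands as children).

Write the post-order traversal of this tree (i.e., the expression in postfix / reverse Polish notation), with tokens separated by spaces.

6 1 + 4 4 * - 2 5 + -

Post-order on an expression tree gives postfix notation: for each operator, emit left operand, right operand, then the operator.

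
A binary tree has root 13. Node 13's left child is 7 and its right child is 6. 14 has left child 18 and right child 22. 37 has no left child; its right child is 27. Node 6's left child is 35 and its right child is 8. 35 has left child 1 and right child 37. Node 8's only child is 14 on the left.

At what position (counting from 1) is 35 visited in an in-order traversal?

In-order visits the left subtree, then the node, then the right subtree.
At 13: go left to 7.
  7 is a leaf — visit 7.
Visit 13.
At 13: go right to 6.
  At 6: go left to 35.
    At 35: go left to 1.
      1 is a leaf — visit 1.
    Visit 35.
    At 35: go right to 37.
      At 37: no left child.
      Visit 37.
      At 37: go right to 27.
        27 is a leaf — visit 27.
  Visit 6.
  At 6: go right to 8.
    At 8: go left to 14.
      At 14: go left to 18.
        18 is a leaf — visit 18.
      Visit 14.
      At 14: go right to 22.
        22 is a leaf — visit 22.
    Visit 8.
    At 8: no right child.
Full in-order sequence: 7, 13, 1, 35, 37, 27, 6, 18, 14, 22, 8.

4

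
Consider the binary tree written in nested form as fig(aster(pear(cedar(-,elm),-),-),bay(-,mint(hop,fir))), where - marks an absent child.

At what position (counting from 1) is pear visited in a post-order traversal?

3

Post-order visits the left subtree, then the right subtree, then the node.
At fig: go left to aster.
  At aster: go left to pear.
    At pear: go left to cedar.
      At cedar: no left child.
      At cedar: go right to elm.
        elm is a leaf — visit elm.
      Visit cedar.
    At pear: no right child.
    Visit pear.
  At aster: no right child.
  Visit aster.
At fig: go right to bay.
  At bay: no left child.
  At bay: go right to mint.
    At mint: go left to hop.
      hop is a leaf — visit hop.
    At mint: go right to fir.
      fir is a leaf — visit fir.
    Visit mint.
  Visit bay.
Visit fig.
Full post-order sequence: elm, cedar, pear, aster, hop, fir, mint, bay, fig.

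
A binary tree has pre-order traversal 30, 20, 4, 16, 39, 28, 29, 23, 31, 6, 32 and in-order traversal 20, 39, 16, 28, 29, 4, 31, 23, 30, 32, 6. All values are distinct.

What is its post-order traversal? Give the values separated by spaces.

39 29 28 16 31 23 4 20 32 6 30

The first element of pre-order is the root; it splits in-order into left and right subtrees.
Root 30: left subtree has 8 nodes {20, 39, 16, 28, 29, 4, 31, 23}, right has 2 {32, 6}.
  Root 20: left subtree has 0 nodes { }, right has 7 {39, 16, 28, 29, 4, 31, 23}.
    Root 4: left subtree has 4 nodes {39, 16, 28, 29}, right has 2 {31, 23}.
      Root 16: left subtree has 1 node {39}, right has 2 {28, 29}.
        Root 28: left subtree has 0 nodes { }, right has 1 {29}.
      Root 23: left subtree has 1 node {31}, right has 0 { }.
  Root 6: left subtree has 1 node {32}, right has 0 { }.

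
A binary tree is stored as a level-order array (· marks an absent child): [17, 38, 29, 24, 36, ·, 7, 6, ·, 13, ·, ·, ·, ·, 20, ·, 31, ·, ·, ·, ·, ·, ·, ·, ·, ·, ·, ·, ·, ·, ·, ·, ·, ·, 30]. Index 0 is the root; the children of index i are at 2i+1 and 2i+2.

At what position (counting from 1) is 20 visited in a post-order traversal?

Post-order visits the left subtree, then the right subtree, then the node.
At 17: go left to 38.
  At 38: go left to 24.
    At 24: go left to 6.
      At 6: no left child.
      At 6: go right to 31.
        At 31: no left child.
        At 31: go right to 30.
          30 is a leaf — visit 30.
        Visit 31.
      Visit 6.
    At 24: no right child.
    Visit 24.
  At 38: go right to 36.
    At 36: go left to 13.
      13 is a leaf — visit 13.
    At 36: no right child.
    Visit 36.
  Visit 38.
At 17: go right to 29.
  At 29: no left child.
  At 29: go right to 7.
    At 7: no left child.
    At 7: go right to 20.
      20 is a leaf — visit 20.
    Visit 7.
  Visit 29.
Visit 17.
Full post-order sequence: 30, 31, 6, 24, 13, 36, 38, 20, 7, 29, 17.

8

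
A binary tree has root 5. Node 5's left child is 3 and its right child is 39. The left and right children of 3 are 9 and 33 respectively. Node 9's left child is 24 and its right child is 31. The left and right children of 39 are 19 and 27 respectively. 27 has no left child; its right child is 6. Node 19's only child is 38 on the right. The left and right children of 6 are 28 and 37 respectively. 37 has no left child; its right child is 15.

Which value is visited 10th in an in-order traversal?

27

In-order visits the left subtree, then the node, then the right subtree.
At 5: go left to 3.
  At 3: go left to 9.
    At 9: go left to 24.
      24 is a leaf — visit 24.
    Visit 9.
    At 9: go right to 31.
      31 is a leaf — visit 31.
  Visit 3.
  At 3: go right to 33.
    33 is a leaf — visit 33.
Visit 5.
At 5: go right to 39.
  At 39: go left to 19.
    At 19: no left child.
    Visit 19.
    At 19: go right to 38.
      38 is a leaf — visit 38.
  Visit 39.
  At 39: go right to 27.
    At 27: no left child.
    Visit 27.
    At 27: go right to 6.
      At 6: go left to 28.
        28 is a leaf — visit 28.
      Visit 6.
      At 6: go right to 37.
        At 37: no left child.
        Visit 37.
        At 37: go right to 15.
          15 is a leaf — visit 15.
Full in-order sequence: 24, 9, 31, 3, 33, 5, 19, 38, 39, 27, 28, 6, 37, 15.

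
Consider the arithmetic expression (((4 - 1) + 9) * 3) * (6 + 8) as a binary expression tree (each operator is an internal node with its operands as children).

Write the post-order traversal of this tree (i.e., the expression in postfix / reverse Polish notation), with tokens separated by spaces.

4 1 - 9 + 3 * 6 8 + *

Post-order on an expression tree gives postfix notation: for each operator, emit left operand, right operand, then the operator.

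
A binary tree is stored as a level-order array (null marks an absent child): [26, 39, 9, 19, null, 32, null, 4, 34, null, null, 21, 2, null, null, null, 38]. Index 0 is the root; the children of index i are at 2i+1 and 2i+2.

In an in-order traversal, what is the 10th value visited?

9

In-order visits the left subtree, then the node, then the right subtree.
At 26: go left to 39.
  At 39: go left to 19.
    At 19: go left to 4.
      At 4: no left child.
      Visit 4.
      At 4: go right to 38.
        38 is a leaf — visit 38.
    Visit 19.
    At 19: go right to 34.
      34 is a leaf — visit 34.
  Visit 39.
  At 39: no right child.
Visit 26.
At 26: go right to 9.
  At 9: go left to 32.
    At 32: go left to 21.
      21 is a leaf — visit 21.
    Visit 32.
    At 32: go right to 2.
      2 is a leaf — visit 2.
  Visit 9.
  At 9: no right child.
Full in-order sequence: 4, 38, 19, 34, 39, 26, 21, 32, 2, 9.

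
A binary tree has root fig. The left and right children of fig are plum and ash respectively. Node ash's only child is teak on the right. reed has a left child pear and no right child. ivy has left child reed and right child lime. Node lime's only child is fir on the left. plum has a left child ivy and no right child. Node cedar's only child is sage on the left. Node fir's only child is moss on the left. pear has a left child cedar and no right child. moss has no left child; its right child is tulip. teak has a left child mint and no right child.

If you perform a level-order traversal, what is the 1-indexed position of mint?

Level-order visits nodes level by level from the root, left to right within each level.
Level 0: fig
Level 1: plum, ash
Level 2: ivy, teak
Level 3: reed, lime, mint
Level 4: pear, fir
Level 5: cedar, moss
Level 6: sage, tulip
Full level-order sequence: fig, plum, ash, ivy, teak, reed, lime, mint, pear, fir, cedar, moss, sage, tulip.

8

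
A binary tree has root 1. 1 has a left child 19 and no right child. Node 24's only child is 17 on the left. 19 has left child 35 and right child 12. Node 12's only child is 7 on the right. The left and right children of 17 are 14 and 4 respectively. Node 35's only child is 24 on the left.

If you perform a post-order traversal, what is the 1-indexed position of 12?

7

Post-order visits the left subtree, then the right subtree, then the node.
At 1: go left to 19.
  At 19: go left to 35.
    At 35: go left to 24.
      At 24: go left to 17.
        At 17: go left to 14.
          14 is a leaf — visit 14.
        At 17: go right to 4.
          4 is a leaf — visit 4.
        Visit 17.
      At 24: no right child.
      Visit 24.
    At 35: no right child.
    Visit 35.
  At 19: go right to 12.
    At 12: no left child.
    At 12: go right to 7.
      7 is a leaf — visit 7.
    Visit 12.
  Visit 19.
At 1: no right child.
Visit 1.
Full post-order sequence: 14, 4, 17, 24, 35, 7, 12, 19, 1.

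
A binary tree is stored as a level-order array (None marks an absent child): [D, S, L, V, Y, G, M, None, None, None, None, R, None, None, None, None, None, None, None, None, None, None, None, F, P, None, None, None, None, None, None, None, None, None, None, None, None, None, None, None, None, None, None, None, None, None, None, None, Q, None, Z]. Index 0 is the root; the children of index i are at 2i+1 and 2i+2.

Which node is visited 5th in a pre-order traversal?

L

Pre-order visits the node, then its left subtree, then its right subtree.
Visit D.
At D: go left to S.
  Visit S.
  At S: go left to V.
    V is a leaf — visit V.
  At S: go right to Y.
    Y is a leaf — visit Y.
At D: go right to L.
  Visit L.
  At L: go left to G.
    Visit G.
    At G: go left to R.
      Visit R.
      At R: go left to F.
        Visit F.
        At F: no left child.
        At F: go right to Q.
          Q is a leaf — visit Q.
      At R: go right to P.
        Visit P.
        At P: no left child.
        At P: go right to Z.
          Z is a leaf — visit Z.
    At G: no right child.
  At L: go right to M.
    M is a leaf — visit M.
Full pre-order sequence: D, S, V, Y, L, G, R, F, Q, P, Z, M.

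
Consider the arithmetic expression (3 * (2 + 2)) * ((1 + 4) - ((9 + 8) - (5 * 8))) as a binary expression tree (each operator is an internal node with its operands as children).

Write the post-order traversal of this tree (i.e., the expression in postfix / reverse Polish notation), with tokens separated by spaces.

3 2 2 + * 1 4 + 9 8 + 5 8 * - - *

Post-order on an expression tree gives postfix notation: for each operator, emit left operand, right operand, then the operator.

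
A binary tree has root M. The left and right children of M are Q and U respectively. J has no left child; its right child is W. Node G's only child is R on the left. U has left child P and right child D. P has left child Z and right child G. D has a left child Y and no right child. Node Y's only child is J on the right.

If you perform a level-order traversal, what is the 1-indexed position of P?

Level-order visits nodes level by level from the root, left to right within each level.
Level 0: M
Level 1: Q, U
Level 2: P, D
Level 3: Z, G, Y
Level 4: R, J
Level 5: W
Full level-order sequence: M, Q, U, P, D, Z, G, Y, R, J, W.

4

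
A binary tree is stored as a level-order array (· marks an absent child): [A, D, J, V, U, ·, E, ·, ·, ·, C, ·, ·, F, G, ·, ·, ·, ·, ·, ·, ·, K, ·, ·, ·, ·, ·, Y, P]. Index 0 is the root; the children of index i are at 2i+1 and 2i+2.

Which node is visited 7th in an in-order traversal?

J

In-order visits the left subtree, then the node, then the right subtree.
At A: go left to D.
  At D: go left to V.
    V is a leaf — visit V.
  Visit D.
  At D: go right to U.
    At U: no left child.
    Visit U.
    At U: go right to C.
      At C: no left child.
      Visit C.
      At C: go right to K.
        K is a leaf — visit K.
Visit A.
At A: go right to J.
  At J: no left child.
  Visit J.
  At J: go right to E.
    At E: go left to F.
      At F: no left child.
      Visit F.
      At F: go right to Y.
        Y is a leaf — visit Y.
    Visit E.
    At E: go right to G.
      At G: go left to P.
        P is a leaf — visit P.
      Visit G.
      At G: no right child.
Full in-order sequence: V, D, U, C, K, A, J, F, Y, E, P, G.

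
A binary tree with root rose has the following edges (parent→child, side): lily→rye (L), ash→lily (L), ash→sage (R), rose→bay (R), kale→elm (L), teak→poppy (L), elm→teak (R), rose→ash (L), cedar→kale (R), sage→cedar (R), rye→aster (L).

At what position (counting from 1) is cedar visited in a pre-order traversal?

7

Pre-order visits the node, then its left subtree, then its right subtree.
Visit rose.
At rose: go left to ash.
  Visit ash.
  At ash: go left to lily.
    Visit lily.
    At lily: go left to rye.
      Visit rye.
      At rye: go left to aster.
        aster is a leaf — visit aster.
      At rye: no right child.
    At lily: no right child.
  At ash: go right to sage.
    Visit sage.
    At sage: no left child.
    At sage: go right to cedar.
      Visit cedar.
      At cedar: no left child.
      At cedar: go right to kale.
        Visit kale.
        At kale: go left to elm.
          Visit elm.
          At elm: no left child.
          At elm: go right to teak.
            Visit teak.
            At teak: go left to poppy.
              poppy is a leaf — visit poppy.
            At teak: no right child.
        At kale: no right child.
At rose: go right to bay.
  bay is a leaf — visit bay.
Full pre-order sequence: rose, ash, lily, rye, aster, sage, cedar, kale, elm, teak, poppy, bay.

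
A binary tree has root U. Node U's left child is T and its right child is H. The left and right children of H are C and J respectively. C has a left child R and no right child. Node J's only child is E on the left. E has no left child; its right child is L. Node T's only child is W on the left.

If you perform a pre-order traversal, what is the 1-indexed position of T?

Pre-order visits the node, then its left subtree, then its right subtree.
Visit U.
At U: go left to T.
  Visit T.
  At T: go left to W.
    W is a leaf — visit W.
  At T: no right child.
At U: go right to H.
  Visit H.
  At H: go left to C.
    Visit C.
    At C: go left to R.
      R is a leaf — visit R.
    At C: no right child.
  At H: go right to J.
    Visit J.
    At J: go left to E.
      Visit E.
      At E: no left child.
      At E: go right to L.
        L is a leaf — visit L.
    At J: no right child.
Full pre-order sequence: U, T, W, H, C, R, J, E, L.

2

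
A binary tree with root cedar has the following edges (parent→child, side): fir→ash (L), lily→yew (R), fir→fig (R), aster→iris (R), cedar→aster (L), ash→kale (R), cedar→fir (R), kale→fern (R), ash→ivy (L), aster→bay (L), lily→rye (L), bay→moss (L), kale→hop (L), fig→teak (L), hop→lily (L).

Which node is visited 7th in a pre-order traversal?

Pre-order visits the node, then its left subtree, then its right subtree.
Visit cedar.
At cedar: go left to aster.
  Visit aster.
  At aster: go left to bay.
    Visit bay.
    At bay: go left to moss.
      moss is a leaf — visit moss.
    At bay: no right child.
  At aster: go right to iris.
    iris is a leaf — visit iris.
At cedar: go right to fir.
  Visit fir.
  At fir: go left to ash.
    Visit ash.
    At ash: go left to ivy.
      ivy is a leaf — visit ivy.
    At ash: go right to kale.
      Visit kale.
      At kale: go left to hop.
        Visit hop.
        At hop: go left to lily.
          Visit lily.
          At lily: go left to rye.
            rye is a leaf — visit rye.
          At lily: go right to yew.
            yew is a leaf — visit yew.
        At hop: no right child.
      At kale: go right to fern.
        fern is a leaf — visit fern.
  At fir: go right to fig.
    Visit fig.
    At fig: go left to teak.
      teak is a leaf — visit teak.
    At fig: no right child.
Full pre-order sequence: cedar, aster, bay, moss, iris, fir, ash, ivy, kale, hop, lily, rye, yew, fern, fig, teak.

ash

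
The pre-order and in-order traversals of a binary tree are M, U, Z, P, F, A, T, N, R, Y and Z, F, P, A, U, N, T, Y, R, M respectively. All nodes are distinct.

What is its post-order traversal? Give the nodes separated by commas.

F, A, P, Z, N, Y, R, T, U, M

The first element of pre-order is the root; it splits in-order into left and right subtrees.
Root M: left subtree has 9 nodes {Z, F, P, A, U, N, T, Y, R}, right has 0 { }.
  Root U: left subtree has 4 nodes {Z, F, P, A}, right has 4 {N, T, Y, R}.
    Root Z: left subtree has 0 nodes { }, right has 3 {F, P, A}.
      Root P: left subtree has 1 node {F}, right has 1 {A}.
    Root T: left subtree has 1 node {N}, right has 2 {Y, R}.
      Root R: left subtree has 1 node {Y}, right has 0 { }.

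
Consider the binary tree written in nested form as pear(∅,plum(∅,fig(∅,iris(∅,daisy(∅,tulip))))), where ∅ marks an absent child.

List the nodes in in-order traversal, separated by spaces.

pear plum fig iris daisy tulip

In-order visits the left subtree, then the node, then the right subtree.
At pear: no left child.
Visit pear.
At pear: go right to plum.
  At plum: no left child.
  Visit plum.
  At plum: go right to fig.
    At fig: no left child.
    Visit fig.
    At fig: go right to iris.
      At iris: no left child.
      Visit iris.
      At iris: go right to daisy.
        At daisy: no left child.
        Visit daisy.
        At daisy: go right to tulip.
          tulip is a leaf — visit tulip.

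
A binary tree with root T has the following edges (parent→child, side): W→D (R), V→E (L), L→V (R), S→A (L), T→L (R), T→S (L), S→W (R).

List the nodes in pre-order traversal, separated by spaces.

Pre-order visits the node, then its left subtree, then its right subtree.
Visit T.
At T: go left to S.
  Visit S.
  At S: go left to A.
    A is a leaf — visit A.
  At S: go right to W.
    Visit W.
    At W: no left child.
    At W: go right to D.
      D is a leaf — visit D.
At T: go right to L.
  Visit L.
  At L: no left child.
  At L: go right to V.
    Visit V.
    At V: go left to E.
      E is a leaf — visit E.
    At V: no right child.

T S A W D L V E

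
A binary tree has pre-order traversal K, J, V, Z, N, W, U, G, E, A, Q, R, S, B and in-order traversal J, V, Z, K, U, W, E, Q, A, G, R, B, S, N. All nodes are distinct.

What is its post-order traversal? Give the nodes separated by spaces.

The first element of pre-order is the root; it splits in-order into left and right subtrees.
Root K: left subtree has 3 nodes {J, V, Z}, right has 10 {U, W, E, Q, A, G, R, B, S, N}.
  Root J: left subtree has 0 nodes { }, right has 2 {V, Z}.
    Root V: left subtree has 0 nodes { }, right has 1 {Z}.
  Root N: left subtree has 9 nodes {U, W, E, Q, A, G, R, B, S}, right has 0 { }.
    Root W: left subtree has 1 node {U}, right has 7 {E, Q, A, G, R, B, S}.
      Root G: left subtree has 3 nodes {E, Q, A}, right has 3 {R, B, S}.
        Root E: left subtree has 0 nodes { }, right has 2 {Q, A}.
          Root A: left subtree has 1 node {Q}, right has 0 { }.
        Root R: left subtree has 0 nodes { }, right has 2 {B, S}.
          Root S: left subtree has 1 node {B}, right has 0 { }.

Z V J U Q A E B S R G W N K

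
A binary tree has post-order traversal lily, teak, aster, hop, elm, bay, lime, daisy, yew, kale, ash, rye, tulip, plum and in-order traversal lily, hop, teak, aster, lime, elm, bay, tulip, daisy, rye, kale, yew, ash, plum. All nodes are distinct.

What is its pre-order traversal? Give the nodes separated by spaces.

The last element of post-order is the root; it splits in-order into left and right subtrees.
Root plum: left subtree has 13 nodes {lily, hop, teak, aster, lime, elm, bay, tulip, daisy, rye, kale, yew, ash}, right has 0 { }.
  Root tulip: left subtree has 7 nodes {lily, hop, teak, aster, lime, elm, bay}, right has 5 {daisy, rye, kale, yew, ash}.
    Root lime: left subtree has 4 nodes {lily, hop, teak, aster}, right has 2 {elm, bay}.
      Root hop: left subtree has 1 node {lily}, right has 2 {teak, aster}.
        Root aster: left subtree has 1 node {teak}, right has 0 { }.
      Root bay: left subtree has 1 node {elm}, right has 0 { }.
    Root rye: left subtree has 1 node {daisy}, right has 3 {kale, yew, ash}.
      Root ash: left subtree has 2 nodes {kale, yew}, right has 0 { }.
        Root kale: left subtree has 0 nodes { }, right has 1 {yew}.

plum tulip lime hop lily aster teak bay elm rye daisy ash kale yew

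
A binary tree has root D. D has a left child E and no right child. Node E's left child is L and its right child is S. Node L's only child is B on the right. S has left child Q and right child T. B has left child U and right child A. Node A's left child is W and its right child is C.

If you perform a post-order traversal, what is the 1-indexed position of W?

2

Post-order visits the left subtree, then the right subtree, then the node.
At D: go left to E.
  At E: go left to L.
    At L: no left child.
    At L: go right to B.
      At B: go left to U.
        U is a leaf — visit U.
      At B: go right to A.
        At A: go left to W.
          W is a leaf — visit W.
        At A: go right to C.
          C is a leaf — visit C.
        Visit A.
      Visit B.
    Visit L.
  At E: go right to S.
    At S: go left to Q.
      Q is a leaf — visit Q.
    At S: go right to T.
      T is a leaf — visit T.
    Visit S.
  Visit E.
At D: no right child.
Visit D.
Full post-order sequence: U, W, C, A, B, L, Q, T, S, E, D.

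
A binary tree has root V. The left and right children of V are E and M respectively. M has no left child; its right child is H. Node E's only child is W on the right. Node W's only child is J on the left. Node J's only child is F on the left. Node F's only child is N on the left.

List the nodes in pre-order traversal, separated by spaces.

Pre-order visits the node, then its left subtree, then its right subtree.
Visit V.
At V: go left to E.
  Visit E.
  At E: no left child.
  At E: go right to W.
    Visit W.
    At W: go left to J.
      Visit J.
      At J: go left to F.
        Visit F.
        At F: go left to N.
          N is a leaf — visit N.
        At F: no right child.
      At J: no right child.
    At W: no right child.
At V: go right to M.
  Visit M.
  At M: no left child.
  At M: go right to H.
    H is a leaf — visit H.

V E W J F N M H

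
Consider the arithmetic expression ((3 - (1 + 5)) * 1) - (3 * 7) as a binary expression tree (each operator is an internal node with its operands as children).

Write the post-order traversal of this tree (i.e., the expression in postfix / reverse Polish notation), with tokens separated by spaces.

Post-order on an expression tree gives postfix notation: for each operator, emit left operand, right operand, then the operator.

3 1 5 + - 1 * 3 7 * -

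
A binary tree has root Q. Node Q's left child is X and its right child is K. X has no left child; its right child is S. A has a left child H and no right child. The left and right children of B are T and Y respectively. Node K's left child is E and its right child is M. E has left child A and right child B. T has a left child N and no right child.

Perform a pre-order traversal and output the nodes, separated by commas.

Q, X, S, K, E, A, H, B, T, N, Y, M

Pre-order visits the node, then its left subtree, then its right subtree.
Visit Q.
At Q: go left to X.
  Visit X.
  At X: no left child.
  At X: go right to S.
    S is a leaf — visit S.
At Q: go right to K.
  Visit K.
  At K: go left to E.
    Visit E.
    At E: go left to A.
      Visit A.
      At A: go left to H.
        H is a leaf — visit H.
      At A: no right child.
    At E: go right to B.
      Visit B.
      At B: go left to T.
        Visit T.
        At T: go left to N.
          N is a leaf — visit N.
        At T: no right child.
      At B: go right to Y.
        Y is a leaf — visit Y.
  At K: go right to M.
    M is a leaf — visit M.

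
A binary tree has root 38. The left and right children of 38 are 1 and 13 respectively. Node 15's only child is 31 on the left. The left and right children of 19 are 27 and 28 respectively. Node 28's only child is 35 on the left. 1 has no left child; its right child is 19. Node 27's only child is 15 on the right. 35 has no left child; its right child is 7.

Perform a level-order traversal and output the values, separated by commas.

Level-order visits nodes level by level from the root, left to right within each level.
Level 0: 38
Level 1: 1, 13
Level 2: 19
Level 3: 27, 28
Level 4: 15, 35
Level 5: 31, 7

38, 1, 13, 19, 27, 28, 15, 35, 31, 7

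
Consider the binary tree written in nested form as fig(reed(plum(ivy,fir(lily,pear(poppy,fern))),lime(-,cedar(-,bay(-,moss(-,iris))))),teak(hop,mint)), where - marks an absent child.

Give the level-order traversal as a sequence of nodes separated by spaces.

Level-order visits nodes level by level from the root, left to right within each level.
Level 0: fig
Level 1: reed, teak
Level 2: plum, lime, hop, mint
Level 3: ivy, fir, cedar
Level 4: lily, pear, bay
Level 5: poppy, fern, moss
Level 6: iris

fig reed teak plum lime hop mint ivy fir cedar lily pear bay poppy fern moss iris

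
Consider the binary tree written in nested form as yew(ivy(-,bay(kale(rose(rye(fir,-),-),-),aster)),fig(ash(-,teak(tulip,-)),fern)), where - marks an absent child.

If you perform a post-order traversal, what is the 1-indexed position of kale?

4

Post-order visits the left subtree, then the right subtree, then the node.
At yew: go left to ivy.
  At ivy: no left child.
  At ivy: go right to bay.
    At bay: go left to kale.
      At kale: go left to rose.
        At rose: go left to rye.
          At rye: go left to fir.
            fir is a leaf — visit fir.
          At rye: no right child.
          Visit rye.
        At rose: no right child.
        Visit rose.
      At kale: no right child.
      Visit kale.
    At bay: go right to aster.
      aster is a leaf — visit aster.
    Visit bay.
  Visit ivy.
At yew: go right to fig.
  At fig: go left to ash.
    At ash: no left child.
    At ash: go right to teak.
      At teak: go left to tulip.
        tulip is a leaf — visit tulip.
      At teak: no right child.
      Visit teak.
    Visit ash.
  At fig: go right to fern.
    fern is a leaf — visit fern.
  Visit fig.
Visit yew.
Full post-order sequence: fir, rye, rose, kale, aster, bay, ivy, tulip, teak, ash, fern, fig, yew.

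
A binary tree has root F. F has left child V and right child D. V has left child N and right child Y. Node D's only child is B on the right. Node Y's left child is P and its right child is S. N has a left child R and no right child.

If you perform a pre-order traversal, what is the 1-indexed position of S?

7

Pre-order visits the node, then its left subtree, then its right subtree.
Visit F.
At F: go left to V.
  Visit V.
  At V: go left to N.
    Visit N.
    At N: go left to R.
      R is a leaf — visit R.
    At N: no right child.
  At V: go right to Y.
    Visit Y.
    At Y: go left to P.
      P is a leaf — visit P.
    At Y: go right to S.
      S is a leaf — visit S.
At F: go right to D.
  Visit D.
  At D: no left child.
  At D: go right to B.
    B is a leaf — visit B.
Full pre-order sequence: F, V, N, R, Y, P, S, D, B.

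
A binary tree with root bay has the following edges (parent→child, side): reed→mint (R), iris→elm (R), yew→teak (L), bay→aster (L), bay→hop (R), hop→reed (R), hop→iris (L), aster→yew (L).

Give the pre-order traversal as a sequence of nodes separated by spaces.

Pre-order visits the node, then its left subtree, then its right subtree.
Visit bay.
At bay: go left to aster.
  Visit aster.
  At aster: go left to yew.
    Visit yew.
    At yew: go left to teak.
      teak is a leaf — visit teak.
    At yew: no right child.
  At aster: no right child.
At bay: go right to hop.
  Visit hop.
  At hop: go left to iris.
    Visit iris.
    At iris: no left child.
    At iris: go right to elm.
      elm is a leaf — visit elm.
  At hop: go right to reed.
    Visit reed.
    At reed: no left child.
    At reed: go right to mint.
      mint is a leaf — visit mint.

bay aster yew teak hop iris elm reed mint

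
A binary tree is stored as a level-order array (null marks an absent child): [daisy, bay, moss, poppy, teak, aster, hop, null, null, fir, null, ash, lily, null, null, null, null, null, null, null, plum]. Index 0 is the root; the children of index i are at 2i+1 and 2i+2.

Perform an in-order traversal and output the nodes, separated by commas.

poppy, bay, fir, plum, teak, daisy, ash, aster, lily, moss, hop

In-order visits the left subtree, then the node, then the right subtree.
At daisy: go left to bay.
  At bay: go left to poppy.
    poppy is a leaf — visit poppy.
  Visit bay.
  At bay: go right to teak.
    At teak: go left to fir.
      At fir: no left child.
      Visit fir.
      At fir: go right to plum.
        plum is a leaf — visit plum.
    Visit teak.
    At teak: no right child.
Visit daisy.
At daisy: go right to moss.
  At moss: go left to aster.
    At aster: go left to ash.
      ash is a leaf — visit ash.
    Visit aster.
    At aster: go right to lily.
      lily is a leaf — visit lily.
  Visit moss.
  At moss: go right to hop.
    hop is a leaf — visit hop.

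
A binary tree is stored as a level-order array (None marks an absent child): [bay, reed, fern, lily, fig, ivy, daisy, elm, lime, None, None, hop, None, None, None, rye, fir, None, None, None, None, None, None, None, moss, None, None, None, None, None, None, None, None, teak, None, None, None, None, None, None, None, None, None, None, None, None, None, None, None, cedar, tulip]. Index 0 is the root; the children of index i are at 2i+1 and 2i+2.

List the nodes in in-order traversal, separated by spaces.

In-order visits the left subtree, then the node, then the right subtree.
At bay: go left to reed.
  At reed: go left to lily.
    At lily: go left to elm.
      At elm: go left to rye.
        rye is a leaf — visit rye.
      Visit elm.
      At elm: go right to fir.
        At fir: go left to teak.
          teak is a leaf — visit teak.
        Visit fir.
        At fir: no right child.
    Visit lily.
    At lily: go right to lime.
      lime is a leaf — visit lime.
  Visit reed.
  At reed: go right to fig.
    fig is a leaf — visit fig.
Visit bay.
At bay: go right to fern.
  At fern: go left to ivy.
    At ivy: go left to hop.
      At hop: no left child.
      Visit hop.
      At hop: go right to moss.
        At moss: go left to cedar.
          cedar is a leaf — visit cedar.
        Visit moss.
        At moss: go right to tulip.
          tulip is a leaf — visit tulip.
    Visit ivy.
    At ivy: no right child.
  Visit fern.
  At fern: go right to daisy.
    daisy is a leaf — visit daisy.

rye elm teak fir lily lime reed fig bay hop cedar moss tulip ivy fern daisy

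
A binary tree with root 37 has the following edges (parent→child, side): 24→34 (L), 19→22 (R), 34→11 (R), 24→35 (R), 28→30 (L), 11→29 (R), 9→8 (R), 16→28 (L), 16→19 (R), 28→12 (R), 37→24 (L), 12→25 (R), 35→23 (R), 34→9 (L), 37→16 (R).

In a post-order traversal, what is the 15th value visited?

16

Post-order visits the left subtree, then the right subtree, then the node.
At 37: go left to 24.
  At 24: go left to 34.
    At 34: go left to 9.
      At 9: no left child.
      At 9: go right to 8.
        8 is a leaf — visit 8.
      Visit 9.
    At 34: go right to 11.
      At 11: no left child.
      At 11: go right to 29.
        29 is a leaf — visit 29.
      Visit 11.
    Visit 34.
  At 24: go right to 35.
    At 35: no left child.
    At 35: go right to 23.
      23 is a leaf — visit 23.
    Visit 35.
  Visit 24.
At 37: go right to 16.
  At 16: go left to 28.
    At 28: go left to 30.
      30 is a leaf — visit 30.
    At 28: go right to 12.
      At 12: no left child.
      At 12: go right to 25.
        25 is a leaf — visit 25.
      Visit 12.
    Visit 28.
  At 16: go right to 19.
    At 19: no left child.
    At 19: go right to 22.
      22 is a leaf — visit 22.
    Visit 19.
  Visit 16.
Visit 37.
Full post-order sequence: 8, 9, 29, 11, 34, 23, 35, 24, 30, 25, 12, 28, 22, 19, 16, 37.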